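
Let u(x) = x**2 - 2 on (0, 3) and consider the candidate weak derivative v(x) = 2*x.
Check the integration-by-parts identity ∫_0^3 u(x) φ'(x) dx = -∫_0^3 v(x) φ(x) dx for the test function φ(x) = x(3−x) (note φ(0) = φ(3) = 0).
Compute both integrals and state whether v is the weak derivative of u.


LHS = -27/2, RHS = -27/2. Yes, v = u' weakly.

u(x) = x**2 - 2, classical derivative u'(x) = 2*x.
φ(x) = x(3−x), so φ'(x) = 3 - 2*x.
Note φ(0) = φ(3) = 0, so the boundary term u·φ vanishes.
LHS = ∫_0^3 u(x) φ'(x) dx = ∫_0^3 (-2*x^3 + 3*x^2 + 4*x - 6) dx. Term by term:
  ∫_0^3 -2*x^3 dx = -81/2;  ∫_0^3 3*x^2 dx = 27;  ∫_0^3 4*x dx = 18;
  ∫_0^3 -6 dx = -18.
Sum: -81/2 + 27 + 18 − 18 = -27/2.
So LHS = -27/2.
∫_0^3 v(x) φ(x) dx = ∫_0^3 (-2*x^3 + 6*x^2) dx. Term by term:
  ∫_0^3 -2*x^3 dx = -81/2;  ∫_0^3 6*x^2 dx = 54.
Sum: -81/2 + 54 = 27/2.
So RHS = -∫_0^3 v(x) φ(x) dx = -27/2.
LHS = RHS, so the identity holds for this test φ.
Moreover u is smooth here and v(x) = u'(x) = 2*x pointwise, so the identity holds for every test function. Hence v is the weak derivative of u.


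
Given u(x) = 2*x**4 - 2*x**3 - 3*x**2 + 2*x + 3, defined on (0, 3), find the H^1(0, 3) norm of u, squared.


||u||_{H^1}^2 = 48759/5

The H^1 norm (squared) on an interval (0, L) is
  ||u||_{H^1}^2 = ∫_0^L u(x)^2 dx + ∫_0^L u'(x)^2 dx.
Compute u'(x) = 8*x**3 - 6*x**2 - 6*x + 2.
Then u(x)^2 = 4*x**8 - 8*x**7 - 8*x**6 + 20*x**5 + 13*x**4 - 24*x**3 - 14*x**2 + 12*x + 9 and u'(x)^2 = 64*x**6 - 96*x**5 - 60*x**4 + 104*x**3 + 12*x**2 - 24*x + 4.
Integrate each monomial from 0 to 3 using ∫_0^3 c·x^n dx = c·3^(n+1)/(n+1):
  ∫_0^3 u(x)^2 dx = ∫_0^3 (4*x^8 - 8*x^7 - 8*x^6 + 20*x^5 + 13*x^4 - 24*x^3 - 14*x^2 + 12*x + 9) dx. Term by term:
    ∫_0^3 4*x^8 dx = 8748;  ∫_0^3 -8*x^7 dx = -6561;  ∫_0^3 -8*x^6 dx = -17496/7;
    ∫_0^3 20*x^5 dx = 2430;  ∫_0^3 13*x^4 dx = 3159/5;  ∫_0^3 -24*x^3 dx = -486;
    ∫_0^3 -14*x^2 dx = -126;  ∫_0^3 12*x dx = 54;  ∫_0^3 9 dx = 27.
  Sum: 8748 − 6561 − 17496/7 + 2430 + 3159/5 − 486 − 126 + 54 + 27 = 77643/35.
  ∫_0^3 u'(x)^2 dx = ∫_0^3 (64*x^6 - 96*x^5 - 60*x^4 + 104*x^3 + 12*x^2 - 24*x + 4) dx. Term by term:
    ∫_0^3 64*x^6 dx = 139968/7;  ∫_0^3 -96*x^5 dx = -11664;  ∫_0^3 -60*x^4 dx = -2916;
    ∫_0^3 104*x^3 dx = 2106;  ∫_0^3 12*x^2 dx = 108;  ∫_0^3 -24*x dx = -108;
    ∫_0^3 4 dx = 12.
  Sum: 139968/7 − 11664 − 2916 + 2106 + 108 − 108 + 12 = 52734/7.
Adding: ||u||_{H^1}^2 = 77643/35 + 52734/7 = 48759/5.


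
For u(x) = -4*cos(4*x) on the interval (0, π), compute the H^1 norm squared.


||u||_{H^1(0,π)}^2 = 136*π

u'(x) = 16*sin(4*x).
Expand u² and (u')² and integrate term by term on (0, π), using: for integers n ≥ 1, ∫_0^π sin²(nx) dx = ∫_0^π cos²(nx) dx = π/2; for n ≠ n', ∫_0^π sin(nx)sin(n'x) dx = ∫_0^π cos(nx)cos(n'x) dx = 0; and by product-to-sum, ∫_0^π sin(nx)cos(n'x) dx = ½∫_0^π [sin((n+n')x) + sin((n−n')x)] dx, which is 0 when n+n' is even and 2n/(n²−n'²) when n+n' is odd (it need not vanish on (0, π)).
  u² squared terms: (-4)²·∫cos(4x)² dx = 16·π/2 = 8*π.
  So ∫_0^π u² dx = 8*π.
  (u')² squared terms: (16)²·∫sin(4x)² dx = 256·π/2 = 128*π.
  So ∫_0^π (u')² dx = 128*π.
||u||_{H^1}^2 = (8*π) + (128*π) = 136*π.


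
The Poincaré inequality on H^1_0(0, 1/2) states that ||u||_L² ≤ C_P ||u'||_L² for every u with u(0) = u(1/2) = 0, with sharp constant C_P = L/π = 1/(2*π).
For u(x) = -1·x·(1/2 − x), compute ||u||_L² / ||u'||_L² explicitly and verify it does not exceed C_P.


||u||_L² / ||u'||_L² = sqrt(10)/20 < C_P = 1/(2*π).

u(x) = -1·x·(1/2 − x), so u'(x) = 2*x - 1/2.
u(x) = -1·x·(1/2 − x) vanishes at x = 0 and x = 1/2, so u ∈ H^1_0(0, 1/2). Differentiate via the product rule and integrate the resulting polynomials term by term.
  ∫_0^1/2 u² dx = ∫_0^1/2 (x^4 - x^3 + x^2/4) dx. Term by term:
    ∫_0^1/2 x^4 dx = 1/160;  ∫_0^1/2 -x^3 dx = -1/64;  ∫_0^1/2 x^2/4 dx = 1/96.
  Sum: 1/160 − 1/64 + 1/96 = 1/960.
  ∫_0^1/2 (u')² dx = ∫_0^1/2 (4*x^2 - 2*x + 1/4) dx. Term by term:
    ∫_0^1/2 4*x^2 dx = 1/6;  ∫_0^1/2 -2*x dx = -1/4;  ∫_0^1/2 1/4 dx = 1/8.
  Sum: 1/6 − 1/4 + 1/8 = 1/24.
∫_0^1/2 u² dx = 1/960, so ||u||_L² = sqrt(15)/120.
∫_0^1/2 (u')² dx = 1/24, so ||u'||_L² = sqrt(6)/12.
Ratio ||u||_L² / ||u'||_L² = sqrt(10)/20.
Sharp Poincaré constant on H^1_0(0, 1/2) is C_P = L/π = 1/(2*π), achieved by sin(2*π·x).
A polynomial bump cannot attain the sharp Poincaré constant (only the first sine eigenfunction does), so the ratio is strictly less than C_P, consistent with ||u||_L² ≤ C_P ||u'||_L².


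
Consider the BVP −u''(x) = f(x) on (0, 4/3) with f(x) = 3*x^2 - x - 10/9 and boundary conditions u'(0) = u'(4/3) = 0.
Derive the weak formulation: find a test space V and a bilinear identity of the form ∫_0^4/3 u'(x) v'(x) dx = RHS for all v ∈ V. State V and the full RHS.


V = H^1(0, 4/3) (no boundary constraint on v; u is determined up to an additive constant); weak form: ∫_0^4/3 u'v' dx = ∫_0^4/3 (3*x^2 - x - 10/9) v dx for all v ∈ V.

Multiply both sides by a test function v and integrate from 0 to 4/3:
  ∫_0^4/3 −u''(x) v(x) dx = ∫_0^4/3 f(x) v(x) dx.
Integrate the LHS by parts once:
  ∫_0^4/3 −u'' v dx = −[u'(x) v(x)]_0^4/3 + ∫_0^4/3 u'(x) v'(x) dx.
Thus ∫_0^4/3 u'(x) v'(x) dx = ∫_0^4/3 f(x) v(x) dx + [u'(x) v(x)]_0^4/3.
Choose V so that boundary terms are either known or forced to vanish.
u has homogeneous Neumann: u'(0) = u'(4/3) = 0. So [u' v]_0^4/3 = 0·v(4/3) − 0·v(0) = 0 for any v; take V = H^1(0, 4/3).
Weak formulation: find u (satisfying any essential BC) such that ∫_0^4/3 u'(x) v'(x) dx = ∫_0^4/3 f v dx for all v ∈ V (homogeneous Neumann, so boundary terms vanish).
Substituting f(x) = 3*x^2 - x - 10/9, the right-hand side is ∫_0^4/3 (3*x^2 - x - 10/9) v dx.
Compatibility check (pure Neumann): taking v ≡ 1 ∈ V gives 0 = ∫_0^4/3 f dx + (0) − (0), i.e. ∫_0^4/3 f dx must equal u'(0) − u'(4/3) = 0. Indeed ∫_0^4/3 (3*x^2 - x - 10/9) dx = 0, so the data are compatible. The solution is then unique only up to an additive constant (fix it e.g. by requiring ∫_0^4/3 u dx = 0).


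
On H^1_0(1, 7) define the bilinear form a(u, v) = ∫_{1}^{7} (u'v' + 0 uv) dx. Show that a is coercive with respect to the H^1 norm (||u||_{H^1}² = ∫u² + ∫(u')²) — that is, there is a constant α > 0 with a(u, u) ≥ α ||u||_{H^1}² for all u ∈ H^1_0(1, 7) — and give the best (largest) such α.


α = π^2/(π^2 + 36)

Coercivity of a(·,·) on H^1_0(1, 7) means a(u, u) ≥ α ||u||_{H^1}² for every u ∈ H^1_0.
The interval has length L = 6, and Poincaré/coercivity depend only on L. Here a(u, u) = ∫(u')² + (0)·∫u².
Here c = 0, so a(u,u) = ∫(u')² alone. The condition a(u,u) ≥ α||u||_{H^1}² reads (1−α)∫(u')² ≥ (α−c)∫u². Any admissible α is ≤ 1 (rapidly oscillating u have ∫u²/∫(u')² → 0), and α = 1 would force 0 ≥ (1−c)∫u², impossible since c < 1; so 1−α > 0. By the sharp Poincaré inequality on H^1_0 of an interval of length L, ∫(u')² ≥ (π/L)²∫u² with equality for the first sine mode sin(π(x−x₀)/L) (x₀ the left endpoint), so the inequality holds for all u iff (1−α)(π/L)² ≥ α − c, i.e. α ≤ ((π/L)² + c)/((π/L)² + 1) = (1 + c(L/π)²)/(1 + (L/π)²). (Direct route, valid since c ≤ 0: Poincaré gives c∫u² ≥ c(L/π)²∫(u')², so a(u,u) ≥ (1 + c(L/π)²)∫(u')², while ||u||_{H^1}² ≤ (1 + (L/π)²)∫(u')²; dividing yields the same α.) With (π/L)² = π^2/36 and c = 0, the largest admissible constant is α = ((π/L)² + c)/((π/L)² + 1).
Simplifying, α = π^2/(π^2 + 36).


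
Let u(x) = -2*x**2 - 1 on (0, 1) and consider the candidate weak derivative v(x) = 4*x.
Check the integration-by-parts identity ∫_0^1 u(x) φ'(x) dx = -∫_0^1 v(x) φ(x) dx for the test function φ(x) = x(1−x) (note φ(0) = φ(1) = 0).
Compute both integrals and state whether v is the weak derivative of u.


LHS = 1/3, RHS = -1/3. No, v is not the weak derivative of u.

u(x) = -2*x**2 - 1, classical derivative u'(x) = -4*x.
φ(x) = x(1−x), so φ'(x) = 1 - 2*x.
Note φ(0) = φ(1) = 0, so the boundary term u·φ vanishes.
LHS = ∫_0^1 u(x) φ'(x) dx = ∫_0^1 (4*x^3 - 2*x^2 + 2*x - 1) dx. Term by term:
  ∫_0^1 4*x^3 dx = 1;  ∫_0^1 -2*x^2 dx = -2/3;  ∫_0^1 2*x dx = 1;
  ∫_0^1 -1 dx = -1.
Sum: 1 − 2/3 + 1 − 1 = 1/3.
So LHS = 1/3.
∫_0^1 v(x) φ(x) dx = ∫_0^1 (-4*x^3 + 4*x^2) dx. Term by term:
  ∫_0^1 -4*x^3 dx = -1;  ∫_0^1 4*x^2 dx = 4/3.
Sum: -1 + 4/3 = 1/3.
So RHS = -∫_0^1 v(x) φ(x) dx = -1/3.
LHS − RHS = 2/3 ≠ 0, so the identity fails.
(For a valid weak derivative the identity must hold for EVERY test function, in particular this one. The failure shows v is NOT the weak derivative of u.)
Correct weak derivative would be u'(x) = -4*x.


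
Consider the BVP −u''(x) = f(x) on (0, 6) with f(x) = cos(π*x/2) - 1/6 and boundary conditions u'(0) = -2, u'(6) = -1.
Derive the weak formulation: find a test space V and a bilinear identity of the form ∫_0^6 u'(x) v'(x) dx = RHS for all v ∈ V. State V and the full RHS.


V = H^1(0, 6) (v unrestricted at boundary; u is determined up to an additive constant); weak form: ∫_0^6 u'v' dx = ∫_0^6 (cos(π*x/2) - 1/6) v dx − v(6) + 2·v(0) for all v ∈ V.

Multiply both sides by a test function v and integrate from 0 to 6:
  ∫_0^6 −u''(x) v(x) dx = ∫_0^6 f(x) v(x) dx.
Integrate the LHS by parts once:
  ∫_0^6 −u'' v dx = −[u'(x) v(x)]_0^6 + ∫_0^6 u'(x) v'(x) dx.
Thus ∫_0^6 u'(x) v'(x) dx = ∫_0^6 f(x) v(x) dx + [u'(x) v(x)]_0^6.
Choose V so that boundary terms are either known or forced to vanish.
u has inhomogeneous Neumann u'(0) = -2, u'(6) = -1. [u' v]_0^6 = (-1)·v(6) − (-2)·v(0) = − v(6) + 2·v(0). Take V = H^1(0, 6); boundary term becomes part of RHS.
Weak formulation: find u (satisfying any essential BC) such that ∫_0^6 u'(x) v'(x) dx = ∫_0^6 f v dx − v(6) + 2·v(0) for all v ∈ V (Neumann data are natural BCs: they enter the RHS as boundary terms).
Substituting f(x) = cos(π*x/2) - 1/6, the right-hand side is ∫_0^6 (cos(π*x/2) - 1/6) v dx − v(6) + 2·v(0).
Compatibility check (pure Neumann): taking v ≡ 1 ∈ V gives 0 = ∫_0^6 f dx + (-1) − (-2), i.e. ∫_0^6 f dx must equal u'(0) − u'(6) = -1. Indeed ∫_0^6 (cos(π*x/2) - 1/6) dx = -1, so the data are compatible. The solution is then unique only up to an additive constant (fix it e.g. by requiring ∫_0^6 u dx = 0).


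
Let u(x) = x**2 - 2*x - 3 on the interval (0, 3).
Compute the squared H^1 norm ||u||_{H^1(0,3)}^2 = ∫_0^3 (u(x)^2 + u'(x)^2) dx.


||u||_{H^1}^2 = 213/5

The H^1 norm (squared) on an interval (0, L) is
  ||u||_{H^1}^2 = ∫_0^L u(x)^2 dx + ∫_0^L u'(x)^2 dx.
Compute u'(x) = 2*x - 2.
Then u(x)^2 = x**4 - 4*x**3 - 2*x**2 + 12*x + 9 and u'(x)^2 = 4*x**2 - 8*x + 4.
Integrate each monomial from 0 to 3 using ∫_0^3 c·x^n dx = c·3^(n+1)/(n+1):
  ∫_0^3 u(x)^2 dx = ∫_0^3 (x^4 - 4*x^3 - 2*x^2 + 12*x + 9) dx. Term by term:
    ∫_0^3 x^4 dx = 243/5;  ∫_0^3 -4*x^3 dx = -81;  ∫_0^3 -2*x^2 dx = -18;
    ∫_0^3 12*x dx = 54;  ∫_0^3 9 dx = 27.
  Sum: 243/5 − 81 − 18 + 54 + 27 = 153/5.
  ∫_0^3 u'(x)^2 dx = ∫_0^3 (4*x^2 - 8*x + 4) dx. Term by term:
    ∫_0^3 4*x^2 dx = 36;  ∫_0^3 -8*x dx = -36;  ∫_0^3 4 dx = 12.
  Sum: 36 − 36 + 12 = 12.
Adding: ||u||_{H^1}^2 = 153/5 + 12 = 213/5.


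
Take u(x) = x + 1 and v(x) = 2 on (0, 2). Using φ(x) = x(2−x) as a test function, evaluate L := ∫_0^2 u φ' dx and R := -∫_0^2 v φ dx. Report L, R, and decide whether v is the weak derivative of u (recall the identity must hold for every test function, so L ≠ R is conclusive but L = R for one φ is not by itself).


LHS = -4/3, RHS = -8/3. No, v is not the weak derivative of u.

u(x) = x + 1, classical derivative u'(x) = 1.
φ(x) = x(2−x), so φ'(x) = 2 - 2*x.
Note φ(0) = φ(2) = 0, so the boundary term u·φ vanishes.
LHS = ∫_0^2 u(x) φ'(x) dx = ∫_0^2 (2 - 2*x^2) dx. Term by term:
  ∫_0^2 -2*x^2 dx = -16/3;  ∫_0^2 2 dx = 4.
Sum: -16/3 + 4 = -4/3.
So LHS = -4/3.
∫_0^2 v(x) φ(x) dx = ∫_0^2 (-2*x^2 + 4*x) dx. Term by term:
  ∫_0^2 -2*x^2 dx = -16/3;  ∫_0^2 4*x dx = 8.
Sum: -16/3 + 8 = 8/3.
So RHS = -∫_0^2 v(x) φ(x) dx = -8/3.
LHS − RHS = 4/3 ≠ 0, so the identity fails.
(For a valid weak derivative the identity must hold for EVERY test function, in particular this one. The failure shows v is NOT the weak derivative of u.)
Correct weak derivative would be u'(x) = 1.


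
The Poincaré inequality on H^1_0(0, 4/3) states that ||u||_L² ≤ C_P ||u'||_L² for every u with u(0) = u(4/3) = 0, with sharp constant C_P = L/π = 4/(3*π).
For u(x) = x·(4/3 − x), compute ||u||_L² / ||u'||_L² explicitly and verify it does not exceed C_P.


||u||_L² / ||u'||_L² = 2*sqrt(10)/15 < C_P = 4/(3*π).

u(x) = x·(4/3 − x), so u'(x) = 4/3 - 2*x.
u(x) = x·(4/3 − x) vanishes at x = 0 and x = 4/3, so u ∈ H^1_0(0, 4/3). Differentiate via the product rule and integrate the resulting polynomials term by term.
  ∫_0^4/3 u² dx = ∫_0^4/3 (x^4 - 8*x^3/3 + 16*x^2/9) dx. Term by term:
    ∫_0^4/3 x^4 dx = 1024/1215;  ∫_0^4/3 -8*x^3/3 dx = -512/243;  ∫_0^4/3 16*x^2/9 dx = 1024/729.
  Sum: 1024/1215 − 512/243 + 1024/729 = 512/3645.
  ∫_0^4/3 (u')² dx = ∫_0^4/3 (4*x^2 - 16*x/3 + 16/9) dx. Term by term:
    ∫_0^4/3 4*x^2 dx = 256/81;  ∫_0^4/3 -16*x/3 dx = -128/27;  ∫_0^4/3 16/9 dx = 64/27.
  Sum: 256/81 − 128/27 + 64/27 = 64/81.
∫_0^4/3 u² dx = 512/3645, so ||u||_L² = 16*sqrt(10)/135.
∫_0^4/3 (u')² dx = 64/81, so ||u'||_L² = 8/9.
Ratio ||u||_L² / ||u'||_L² = 2*sqrt(10)/15.
Sharp Poincaré constant on H^1_0(0, 4/3) is C_P = L/π = 4/(3*π), achieved by sin(3*π/4·x).
A polynomial bump cannot attain the sharp Poincaré constant (only the first sine eigenfunction does), so the ratio is strictly less than C_P, consistent with ||u||_L² ≤ C_P ||u'||_L².


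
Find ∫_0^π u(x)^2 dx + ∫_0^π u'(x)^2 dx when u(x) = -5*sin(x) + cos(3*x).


||u||_{H^1(0,π)}^2 = 30*π

u'(x) = -3*sin(3*x) - 5*cos(x).
Expand u² and (u')² and integrate term by term on (0, π), using: for integers n ≥ 1, ∫_0^π sin²(nx) dx = ∫_0^π cos²(nx) dx = π/2; for n ≠ n', ∫_0^π sin(nx)sin(n'x) dx = ∫_0^π cos(nx)cos(n'x) dx = 0; and by product-to-sum, ∫_0^π sin(nx)cos(n'x) dx = ½∫_0^π [sin((n+n')x) + sin((n−n')x)] dx, which is 0 when n+n' is even and 2n/(n²−n'²) when n+n' is odd (it need not vanish on (0, π)).
  u² squared terms: (-5)²·∫sin(x)² dx = 25·π/2 = 25*π/2;  (1)²·∫cos(3x)² dx = 1·π/2 = π/2.
  u² cross terms: 2·(-5)·(1)·∫sin(x)·cos(3x) dx = -10·(0) = 0.
  So ∫_0^π u² dx = 25*π/2 + π/2 + 0 = 13*π.
  (u')² squared terms: (-5)²·∫cos(x)² dx = 25·π/2 = 25*π/2;  (-3)²·∫sin(3x)² dx = 9·π/2 = 9*π/2.
  (u')² cross terms: 2·(-5)·(-3)·∫cos(x)·sin(3x) dx = 30·(0) = 0.
  So ∫_0^π (u')² dx = 25*π/2 + 9*π/2 + 0 = 17*π.
||u||_{H^1}^2 = (13*π) + (17*π) = 30*π.


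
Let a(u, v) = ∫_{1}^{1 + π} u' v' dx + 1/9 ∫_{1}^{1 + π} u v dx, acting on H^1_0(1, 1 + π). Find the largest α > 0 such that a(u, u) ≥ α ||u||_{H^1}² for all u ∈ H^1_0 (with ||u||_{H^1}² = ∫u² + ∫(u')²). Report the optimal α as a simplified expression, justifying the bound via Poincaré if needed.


α = 5/9

Coercivity of a(·,·) on H^1_0(1, 1 + π) means a(u, u) ≥ α ||u||_{H^1}² for every u ∈ H^1_0.
The interval has length L = π, and Poincaré/coercivity depend only on L. Here a(u, u) = ∫(u')² + (1/9)·∫u².
Here 0 < c = 1/9 < 1. The condition a(u,u) ≥ α||u||_{H^1}² reads (1−α)∫(u')² ≥ (α−c)∫u². Any admissible α is ≤ 1 (rapidly oscillating u have ∫u²/∫(u')² → 0), and α = 1 would force 0 ≥ (1−c)∫u², impossible since c < 1; so 1−α > 0. By the sharp Poincaré inequality on H^1_0 of an interval of length L, ∫(u')² ≥ (π/L)²∫u² with equality for the first sine mode sin(π(x−x₀)/L) (x₀ the left endpoint), so the inequality holds for all u iff (1−α)(π/L)² ≥ α − c, i.e. α ≤ ((π/L)² + c)/((π/L)² + 1) = (1 + c(L/π)²)/(1 + (L/π)²). With (π/L)² = 1 and c = 1/9, the largest admissible constant is α = ((π/L)² + c)/((π/L)² + 1).
Simplifying, α = 5/9.


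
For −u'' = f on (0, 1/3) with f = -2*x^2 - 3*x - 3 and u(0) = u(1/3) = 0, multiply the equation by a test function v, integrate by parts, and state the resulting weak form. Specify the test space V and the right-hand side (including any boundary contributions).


V = H^1_0(0, 1/3) (so v(0) = v(1/3) = 0); weak form: ∫_0^1/3 u'v' dx = ∫_0^1/3 (-2*x^2 - 3*x - 3) v dx for all v ∈ V.

Multiply both sides by a test function v and integrate from 0 to 1/3:
  ∫_0^1/3 −u''(x) v(x) dx = ∫_0^1/3 f(x) v(x) dx.
Integrate the LHS by parts once:
  ∫_0^1/3 −u'' v dx = −[u'(x) v(x)]_0^1/3 + ∫_0^1/3 u'(x) v'(x) dx.
Thus ∫_0^1/3 u'(x) v'(x) dx = ∫_0^1/3 f(x) v(x) dx + [u'(x) v(x)]_0^1/3.
Choose V so that boundary terms are either known or forced to vanish.
u is Dirichlet: u(0) = u(1/3) = 0. Let V = H^1_0(0, 1/3); then v(0) = v(1/3) = 0, and [u' v]_0^1/3 = 0.
Weak formulation: find u (satisfying any essential BC) such that ∫_0^1/3 u'(x) v'(x) dx = ∫_0^1/3 f v dx for all v ∈ V.
Substituting f(x) = -2*x^2 - 3*x - 3, the right-hand side is ∫_0^1/3 (-2*x^2 - 3*x - 3) v dx.


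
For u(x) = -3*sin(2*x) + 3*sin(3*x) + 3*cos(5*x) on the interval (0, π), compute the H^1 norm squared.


||u||_{H^1(0,π)}^2 = 624/7 + 369*π/2

u'(x) = -15*sin(5*x) - 6*cos(2*x) + 9*cos(3*x).
Expand u² and (u')² and integrate term by term on (0, π), using: for integers n ≥ 1, ∫_0^π sin²(nx) dx = ∫_0^π cos²(nx) dx = π/2; for n ≠ n', ∫_0^π sin(nx)sin(n'x) dx = ∫_0^π cos(nx)cos(n'x) dx = 0; and by product-to-sum, ∫_0^π sin(nx)cos(n'x) dx = ½∫_0^π [sin((n+n')x) + sin((n−n')x)] dx, which is 0 when n+n' is even and 2n/(n²−n'²) when n+n' is odd (it need not vanish on (0, π)).
  u² squared terms: (-3)²·∫sin(2x)² dx = 9·π/2 = 9*π/2;  (3)²·∫cos(5x)² dx = 9·π/2 = 9*π/2;  (3)²·∫sin(3x)² dx = 9·π/2 = 9*π/2.
  u² cross terms: 2·(-3)·(3)·∫sin(2x)·cos(5x) dx = -18·(-4/21) = 24/7;  2·(-3)·(3)·∫sin(2x)·sin(3x) dx = -18·(0) = 0;  2·(3)·(3)·∫cos(5x)·sin(3x) dx = 18·(0) = 0.
  So ∫_0^π u² dx = 9*π/2 + 9*π/2 + 9*π/2 + 24/7 + 0 + 0 = 24/7 + 27*π/2.
  (u')² squared terms: (-15)²·∫sin(5x)² dx = 225·π/2 = 225*π/2;  (-6)²·∫cos(2x)² dx = 36·π/2 = 18*π;  (9)²·∫cos(3x)² dx = 81·π/2 = 81*π/2.
  (u')² cross terms: 2·(-15)·(-6)·∫sin(5x)·cos(2x) dx = 180·(10/21) = 600/7;  2·(-15)·(9)·∫sin(5x)·cos(3x) dx = -270·(0) = 0;  2·(-6)·(9)·∫cos(2x)·cos(3x) dx = -108·(0) = 0.
  So ∫_0^π (u')² dx = 225*π/2 + 18*π + 81*π/2 + 600/7 + 0 + 0 = 600/7 + 171*π.
||u||_{H^1}^2 = (24/7 + 27*π/2) + (600/7 + 171*π) = 624/7 + 369*π/2.


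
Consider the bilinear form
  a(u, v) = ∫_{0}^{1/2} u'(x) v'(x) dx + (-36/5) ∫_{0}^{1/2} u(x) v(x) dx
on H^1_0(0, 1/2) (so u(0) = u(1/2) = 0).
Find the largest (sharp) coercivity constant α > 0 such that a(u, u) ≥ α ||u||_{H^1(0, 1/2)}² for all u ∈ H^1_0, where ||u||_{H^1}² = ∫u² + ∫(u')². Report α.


α = 4*(-9 + 5*π^2)/(5*(1 + 4*π^2))

Coercivity of a(·,·) on H^1_0(0, 1/2) means a(u, u) ≥ α ||u||_{H^1}² for every u ∈ H^1_0.
The interval has length L = 1/2, and Poincaré/coercivity depend only on L. Here a(u, u) = ∫(u')² + (-36/5)·∫u².
Here c = -36/5 < 0 with |c| < (π/L)² = 4*π^2, so coercivity still holds. The condition a(u,u) ≥ α||u||_{H^1}² reads (1−α)∫(u')² ≥ (α−c)∫u². Any admissible α is ≤ 1 (rapidly oscillating u have ∫u²/∫(u')² → 0), and α = 1 would force 0 ≥ (1−c)∫u², impossible since c < 1; so 1−α > 0. By the sharp Poincaré inequality on H^1_0 of an interval of length L, ∫(u')² ≥ (π/L)²∫u² with equality for the first sine mode sin(π(x−x₀)/L) (x₀ the left endpoint), so the inequality holds for all u iff (1−α)(π/L)² ≥ α − c, i.e. α ≤ ((π/L)² + c)/((π/L)² + 1) = (1 + c(L/π)²)/(1 + (L/π)²). (Direct route, valid since c ≤ 0: Poincaré gives c∫u² ≥ c(L/π)²∫(u')², so a(u,u) ≥ (1 + c(L/π)²)∫(u')², while ||u||_{H^1}² ≤ (1 + (L/π)²)∫(u')²; dividing yields the same α.) With (π/L)² = 4*π^2 and c = -36/5, the largest admissible constant is α = ((π/L)² + c)/((π/L)² + 1).
Simplifying, α = 4*(-9 + 5*π^2)/(5*(1 + 4*π^2)).


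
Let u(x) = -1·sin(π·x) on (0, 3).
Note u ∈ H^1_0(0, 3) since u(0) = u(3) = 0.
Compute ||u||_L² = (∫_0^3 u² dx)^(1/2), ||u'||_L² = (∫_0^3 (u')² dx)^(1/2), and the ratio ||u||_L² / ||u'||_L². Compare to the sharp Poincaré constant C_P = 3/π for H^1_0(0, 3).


||u||_L² / ||u'||_L² = 1/π < C_P = 3/π.

u(x) = -1·sin(π·x), so u'(x) = -π*cos(π*x).
Writing u(x) = A·sin(kπx/L) with A = -1 and k = 3, use ∫_0^L sin²(kπx/L) dx = L/2 and ∫_0^L cos²(kπx/L) dx = L/2.
u² = 1·sin²(π·x) and (u')² = π^2·cos²(π·x), and each of sin², cos² integrates to L/2 = 3/2 over (0, 3).
∫_0^3 u² dx = 3/2, so ||u||_L² = sqrt(6)/2.
∫_0^3 (u')² dx = 3*π^2/2, so ||u'||_L² = sqrt(6)*π/2.
Ratio ||u||_L² / ||u'||_L² = 1/π.
Sharp Poincaré constant on H^1_0(0, 3) is C_P = L/π = 3/π, achieved by sin(π/3·x).
This is the k = 3 harmonic; the ratio L/(kπ) is strictly less than C_P = L/π, consistent with the sharp inequality ||u||_L² ≤ C_P ||u'||_L².


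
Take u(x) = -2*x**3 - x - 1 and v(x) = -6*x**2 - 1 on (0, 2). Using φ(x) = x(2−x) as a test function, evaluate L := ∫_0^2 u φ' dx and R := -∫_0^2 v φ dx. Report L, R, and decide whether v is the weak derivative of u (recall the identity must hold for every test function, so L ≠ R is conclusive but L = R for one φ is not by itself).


LHS = 164/15, RHS = 164/15. Yes, v = u' weakly.

u(x) = -2*x**3 - x - 1, classical derivative u'(x) = -6*x**2 - 1.
φ(x) = x(2−x), so φ'(x) = 2 - 2*x.
Note φ(0) = φ(2) = 0, so the boundary term u·φ vanishes.
LHS = ∫_0^2 u(x) φ'(x) dx = ∫_0^2 (4*x^4 - 4*x^3 + 2*x^2 - 2) dx. Term by term:
  ∫_0^2 4*x^4 dx = 128/5;  ∫_0^2 -4*x^3 dx = -16;  ∫_0^2 2*x^2 dx = 16/3;
  ∫_0^2 -2 dx = -4.
Sum: 128/5 − 16 + 16/3 − 4 = 164/15.
So LHS = 164/15.
∫_0^2 v(x) φ(x) dx = ∫_0^2 (6*x^4 - 12*x^3 + x^2 - 2*x) dx. Term by term:
  ∫_0^2 6*x^4 dx = 192/5;  ∫_0^2 -12*x^3 dx = -48;  ∫_0^2 x^2 dx = 8/3;
  ∫_0^2 -2*x dx = -4.
Sum: 192/5 − 48 + 8/3 − 4 = -164/15.
So RHS = -∫_0^2 v(x) φ(x) dx = 164/15.
LHS = RHS, so the identity holds for this test φ.
Moreover u is smooth here and v(x) = u'(x) = -6*x**2 - 1 pointwise, so the identity holds for every test function. Hence v is the weak derivative of u.


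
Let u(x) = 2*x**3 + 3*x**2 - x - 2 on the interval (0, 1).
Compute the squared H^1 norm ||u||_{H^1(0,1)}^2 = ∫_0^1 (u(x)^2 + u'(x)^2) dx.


||u||_{H^1}^2 = 6427/210

The H^1 norm (squared) on an interval (0, L) is
  ||u||_{H^1}^2 = ∫_0^L u(x)^2 dx + ∫_0^L u'(x)^2 dx.
Compute u'(x) = 6*x**2 + 6*x - 1.
Then u(x)^2 = 4*x**6 + 12*x**5 + 5*x**4 - 14*x**3 - 11*x**2 + 4*x + 4 and u'(x)^2 = 36*x**4 + 72*x**3 + 24*x**2 - 12*x + 1.
Integrate each monomial from 0 to 1 using ∫_0^1 c·x^n dx = c·1^(n+1)/(n+1):
  ∫_0^1 u(x)^2 dx = ∫_0^1 (4*x^6 + 12*x^5 + 5*x^4 - 14*x^3 - 11*x^2 + 4*x + 4) dx. Term by term:
    ∫_0^1 4*x^6 dx = 4/7;  ∫_0^1 12*x^5 dx = 2;  ∫_0^1 5*x^4 dx = 1;
    ∫_0^1 -14*x^3 dx = -7/2;  ∫_0^1 -11*x^2 dx = -11/3;  ∫_0^1 4*x dx = 2;
    ∫_0^1 4 dx = 4.
  Sum: 4/7 + 2 + 1 − 7/2 − 11/3 + 2 + 4 = 101/42.
  ∫_0^1 u'(x)^2 dx = ∫_0^1 (36*x^4 + 72*x^3 + 24*x^2 - 12*x + 1) dx. Term by term:
    ∫_0^1 36*x^4 dx = 36/5;  ∫_0^1 72*x^3 dx = 18;  ∫_0^1 24*x^2 dx = 8;
    ∫_0^1 -12*x dx = -6;  ∫_0^1 1 dx = 1.
  Sum: 36/5 + 18 + 8 − 6 + 1 = 141/5.
Adding: ||u||_{H^1}^2 = 101/42 + 141/5 = 6427/210.


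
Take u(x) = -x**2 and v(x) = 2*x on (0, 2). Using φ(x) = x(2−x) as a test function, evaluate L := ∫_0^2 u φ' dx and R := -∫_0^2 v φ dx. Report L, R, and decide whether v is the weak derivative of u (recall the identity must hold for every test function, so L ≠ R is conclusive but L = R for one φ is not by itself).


LHS = 8/3, RHS = -8/3. No, v is not the weak derivative of u.

u(x) = -x**2, classical derivative u'(x) = -2*x.
φ(x) = x(2−x), so φ'(x) = 2 - 2*x.
Note φ(0) = φ(2) = 0, so the boundary term u·φ vanishes.
LHS = ∫_0^2 u(x) φ'(x) dx = ∫_0^2 (2*x^3 - 2*x^2) dx. Term by term:
  ∫_0^2 2*x^3 dx = 8;  ∫_0^2 -2*x^2 dx = -16/3.
Sum: 8 − 16/3 = 8/3.
So LHS = 8/3.
∫_0^2 v(x) φ(x) dx = ∫_0^2 (-2*x^3 + 4*x^2) dx. Term by term:
  ∫_0^2 -2*x^3 dx = -8;  ∫_0^2 4*x^2 dx = 32/3.
Sum: -8 + 32/3 = 8/3.
So RHS = -∫_0^2 v(x) φ(x) dx = -8/3.
LHS − RHS = 16/3 ≠ 0, so the identity fails.
(For a valid weak derivative the identity must hold for EVERY test function, in particular this one. The failure shows v is NOT the weak derivative of u.)
Correct weak derivative would be u'(x) = -2*x.


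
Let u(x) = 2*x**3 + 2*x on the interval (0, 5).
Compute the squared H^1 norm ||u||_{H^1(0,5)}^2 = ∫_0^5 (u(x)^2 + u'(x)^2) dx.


||u||_{H^1}^2 = 1539920/21

The H^1 norm (squared) on an interval (0, L) is
  ||u||_{H^1}^2 = ∫_0^L u(x)^2 dx + ∫_0^L u'(x)^2 dx.
Compute u'(x) = 6*x**2 + 2.
Then u(x)^2 = 4*x**6 + 8*x**4 + 4*x**2 and u'(x)^2 = 36*x**4 + 24*x**2 + 4.
Integrate each monomial from 0 to 5 using ∫_0^5 c·x^n dx = c·5^(n+1)/(n+1):
  ∫_0^5 u(x)^2 dx = ∫_0^5 (4*x^6 + 8*x^4 + 4*x^2) dx. Term by term:
    ∫_0^5 4*x^6 dx = 312500/7;  ∫_0^5 8*x^4 dx = 5000;  ∫_0^5 4*x^2 dx = 500/3.
  Sum: 312500/7 + 5000 + 500/3 = 1046000/21.
  ∫_0^5 u'(x)^2 dx = ∫_0^5 (36*x^4 + 24*x^2 + 4) dx. Term by term:
    ∫_0^5 36*x^4 dx = 22500;  ∫_0^5 24*x^2 dx = 1000;  ∫_0^5 4 dx = 20.
  Sum: 22500 + 1000 + 20 = 23520.
Adding: ||u||_{H^1}^2 = 1046000/21 + 23520 = 1539920/21.


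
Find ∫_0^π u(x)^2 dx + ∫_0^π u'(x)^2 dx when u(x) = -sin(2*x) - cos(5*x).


||u||_{H^1(0,π)}^2 = -208/21 + 31*π/2

u'(x) = 5*sin(5*x) - 2*cos(2*x).
Expand u² and (u')² and integrate term by term on (0, π), using: for integers n ≥ 1, ∫_0^π sin²(nx) dx = ∫_0^π cos²(nx) dx = π/2; for n ≠ n', ∫_0^π sin(nx)sin(n'x) dx = ∫_0^π cos(nx)cos(n'x) dx = 0; and by product-to-sum, ∫_0^π sin(nx)cos(n'x) dx = ½∫_0^π [sin((n+n')x) + sin((n−n')x)] dx, which is 0 when n+n' is even and 2n/(n²−n'²) when n+n' is odd (it need not vanish on (0, π)).
  u² squared terms: (-1)²·∫cos(5x)² dx = 1·π/2 = π/2;  (-1)²·∫sin(2x)² dx = 1·π/2 = π/2.
  u² cross terms: 2·(-1)·(-1)·∫cos(5x)·sin(2x) dx = 2·(-4/21) = -8/21.
  So ∫_0^π u² dx = π/2 + π/2 − 8/21 = -8/21 + π.
  (u')² squared terms: (-2)²·∫cos(2x)² dx = 4·π/2 = 2*π;  (5)²·∫sin(5x)² dx = 25·π/2 = 25*π/2.
  (u')² cross terms: 2·(-2)·(5)·∫cos(2x)·sin(5x) dx = -20·(10/21) = -200/21.
  So ∫_0^π (u')² dx = 2*π + 25*π/2 − 200/21 = -200/21 + 29*π/2.
||u||_{H^1}^2 = (-8/21 + π) + (-200/21 + 29*π/2) = -208/21 + 31*π/2.


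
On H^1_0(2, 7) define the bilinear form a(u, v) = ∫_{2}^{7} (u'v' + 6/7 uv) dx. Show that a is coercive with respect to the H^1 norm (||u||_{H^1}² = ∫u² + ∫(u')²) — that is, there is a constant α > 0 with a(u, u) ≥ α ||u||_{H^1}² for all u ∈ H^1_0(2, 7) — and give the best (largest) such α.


α = (π^2 + 150/7)/(π^2 + 25)

Coercivity of a(·,·) on H^1_0(2, 7) means a(u, u) ≥ α ||u||_{H^1}² for every u ∈ H^1_0.
The interval has length L = 5, and Poincaré/coercivity depend only on L. Here a(u, u) = ∫(u')² + (6/7)·∫u².
Here 0 < c = 6/7 < 1. The condition a(u,u) ≥ α||u||_{H^1}² reads (1−α)∫(u')² ≥ (α−c)∫u². Any admissible α is ≤ 1 (rapidly oscillating u have ∫u²/∫(u')² → 0), and α = 1 would force 0 ≥ (1−c)∫u², impossible since c < 1; so 1−α > 0. By the sharp Poincaré inequality on H^1_0 of an interval of length L, ∫(u')² ≥ (π/L)²∫u² with equality for the first sine mode sin(π(x−x₀)/L) (x₀ the left endpoint), so the inequality holds for all u iff (1−α)(π/L)² ≥ α − c, i.e. α ≤ ((π/L)² + c)/((π/L)² + 1) = (1 + c(L/π)²)/(1 + (L/π)²). With (π/L)² = π^2/25 and c = 6/7, the largest admissible constant is α = ((π/L)² + c)/((π/L)² + 1).
Simplifying, α = (π^2 + 150/7)/(π^2 + 25).


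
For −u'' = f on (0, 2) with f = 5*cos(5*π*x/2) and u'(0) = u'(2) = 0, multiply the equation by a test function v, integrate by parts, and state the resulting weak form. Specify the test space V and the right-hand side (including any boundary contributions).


V = H^1(0, 2) (no boundary constraint on v; u is determined up to an additive constant); weak form: ∫_0^2 u'v' dx = ∫_0^2 (5*cos(5*π*x/2)) v dx for all v ∈ V.

Multiply both sides by a test function v and integrate from 0 to 2:
  ∫_0^2 −u''(x) v(x) dx = ∫_0^2 f(x) v(x) dx.
Integrate the LHS by parts once:
  ∫_0^2 −u'' v dx = −[u'(x) v(x)]_0^2 + ∫_0^2 u'(x) v'(x) dx.
Thus ∫_0^2 u'(x) v'(x) dx = ∫_0^2 f(x) v(x) dx + [u'(x) v(x)]_0^2.
Choose V so that boundary terms are either known or forced to vanish.
u has homogeneous Neumann: u'(0) = u'(2) = 0. So [u' v]_0^2 = 0·v(2) − 0·v(0) = 0 for any v; take V = H^1(0, 2).
Weak formulation: find u (satisfying any essential BC) such that ∫_0^2 u'(x) v'(x) dx = ∫_0^2 f v dx for all v ∈ V (homogeneous Neumann, so boundary terms vanish).
Substituting f(x) = 5*cos(5*π*x/2), the right-hand side is ∫_0^2 (5*cos(5*π*x/2)) v dx.
Compatibility check (pure Neumann): taking v ≡ 1 ∈ V gives 0 = ∫_0^2 f dx + (0) − (0), i.e. ∫_0^2 f dx must equal u'(0) − u'(2) = 0. Indeed ∫_0^2 (5*cos(5*π*x/2)) dx = 0, so the data are compatible. The solution is then unique only up to an additive constant (fix it e.g. by requiring ∫_0^2 u dx = 0).


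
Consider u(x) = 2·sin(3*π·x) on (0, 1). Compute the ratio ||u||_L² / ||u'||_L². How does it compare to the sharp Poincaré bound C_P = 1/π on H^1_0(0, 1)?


||u||_L² / ||u'||_L² = 1/(3*π) < C_P = 1/π.

u(x) = 2·sin(3*π·x), so u'(x) = 6*π*cos(3*π*x).
Writing u(x) = A·sin(kπx/L) with A = 2 and k = 3, use ∫_0^L sin²(kπx/L) dx = L/2 and ∫_0^L cos²(kπx/L) dx = L/2.
u² = 4·sin²(3*π·x) and (u')² = 36*π^2·cos²(3*π·x), and each of sin², cos² integrates to L/2 = 1/2 over (0, 1).
∫_0^1 u² dx = 2, so ||u||_L² = sqrt(2).
∫_0^1 (u')² dx = 18*π^2, so ||u'||_L² = 3*sqrt(2)*π.
Ratio ||u||_L² / ||u'||_L² = 1/(3*π).
Sharp Poincaré constant on H^1_0(0, 1) is C_P = L/π = 1/π, achieved by sin(π·x).
This is the k = 3 harmonic; the ratio L/(kπ) is strictly less than C_P = L/π, consistent with the sharp inequality ||u||_L² ≤ C_P ||u'||_L².


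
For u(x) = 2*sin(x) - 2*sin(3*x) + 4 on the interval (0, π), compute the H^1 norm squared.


||u||_{H^1(0,π)}^2 = 64/3 + 40*π

u'(x) = 2*cos(x) - 6*cos(3*x).
Expand u² and (u')² and integrate term by term on (0, π), using: for integers n ≥ 1, ∫_0^π sin²(nx) dx = ∫_0^π cos²(nx) dx = π/2; for n ≠ n', ∫_0^π sin(nx)sin(n'x) dx = ∫_0^π cos(nx)cos(n'x) dx = 0; and by product-to-sum, ∫_0^π sin(nx)cos(n'x) dx = ½∫_0^π [sin((n+n')x) + sin((n−n')x)] dx, which is 0 when n+n' is even and 2n/(n²−n'²) when n+n' is odd (it need not vanish on (0, π)). For the constant mode: ∫_0^π 1 dx = π, ∫_0^π cos(nx) dx = 0, ∫_0^π sin(nx) dx = (1−(−1)^n)/n.
  u² squared terms: (4)²·∫1 dx = 16·π = 16*π;  (-2)²·∫sin(3x)² dx = 4·π/2 = 2*π;  (2)²·∫sin(x)² dx = 4·π/2 = 2*π.
  u² cross terms: 2·(4)·(-2)·∫1·sin(3x) dx = -16·(2/3) = -32/3;  2·(4)·(2)·∫1·sin(x) dx = 16·(2) = 32;  2·(-2)·(2)·∫sin(3x)·sin(x) dx = -8·(0) = 0.
  So ∫_0^π u² dx = 16*π + 2*π + 2*π − 32/3 + 32 + 0 = 64/3 + 20*π.
  (u')² squared terms: (-6)²·∫cos(3x)² dx = 36·π/2 = 18*π;  (2)²·∫cos(x)² dx = 4·π/2 = 2*π.
  (u')² cross terms: 2·(-6)·(2)·∫cos(3x)·cos(x) dx = -24·(0) = 0.
  So ∫_0^π (u')² dx = 18*π + 2*π + 0 = 20*π.
||u||_{H^1}^2 = (64/3 + 20*π) + (20*π) = 64/3 + 40*π.


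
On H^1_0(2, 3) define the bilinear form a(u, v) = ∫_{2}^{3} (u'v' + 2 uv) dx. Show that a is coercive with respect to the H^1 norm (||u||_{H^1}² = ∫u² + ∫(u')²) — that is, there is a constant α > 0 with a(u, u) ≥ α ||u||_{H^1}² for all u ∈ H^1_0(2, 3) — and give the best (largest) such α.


α = 1

Coercivity of a(·,·) on H^1_0(2, 3) means a(u, u) ≥ α ||u||_{H^1}² for every u ∈ H^1_0.
The interval has length L = 1, and Poincaré/coercivity depend only on L. Here a(u, u) = ∫(u')² + (2)·∫u².
Here c = 2 ≥ 1, so a(u,u) = ∫(u')² + c∫u² ≥ ∫(u')² + ∫u² = ||u||_{H^1}², i.e. α = 1 works. No larger α is possible: a(u,u) ≥ α||u||_{H^1}² means (1−α)∫(u')² ≥ (α−c)∫u², and for the modes u_n = sin(nπ(x−x₀)/L) (x₀ the left endpoint) one has ∫u_n²/∫(u_n')² = (L/(nπ))² → 0, so a(u_n,u_n)/||u_n||_{H^1}² → 1. Hence the optimal constant is α = 1.
Therefore α = 1.


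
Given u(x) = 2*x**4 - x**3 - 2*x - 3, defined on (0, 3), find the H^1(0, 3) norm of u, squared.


||u||_{H^1}^2 = 655566/35

The H^1 norm (squared) on an interval (0, L) is
  ||u||_{H^1}^2 = ∫_0^L u(x)^2 dx + ∫_0^L u'(x)^2 dx.
Compute u'(x) = 8*x**3 - 3*x**2 - 2.
Then u(x)^2 = 4*x**8 - 4*x**7 + x**6 - 8*x**5 - 8*x**4 + 6*x**3 + 4*x**2 + 12*x + 9 and u'(x)^2 = 64*x**6 - 48*x**5 + 9*x**4 - 32*x**3 + 12*x**2 + 4.
Integrate each monomial from 0 to 3 using ∫_0^3 c·x^n dx = c·3^(n+1)/(n+1):
  ∫_0^3 u(x)^2 dx = ∫_0^3 (4*x^8 - 4*x^7 + x^6 - 8*x^5 - 8*x^4 + 6*x^3 + 4*x^2 + 12*x + 9) dx. Term by term:
    ∫_0^3 4*x^8 dx = 8748;  ∫_0^3 -4*x^7 dx = -6561/2;  ∫_0^3 x^6 dx = 2187/7;
    ∫_0^3 -8*x^5 dx = -972;  ∫_0^3 -8*x^4 dx = -1944/5;  ∫_0^3 6*x^3 dx = 243/2;
    ∫_0^3 4*x^2 dx = 36;  ∫_0^3 12*x dx = 54;  ∫_0^3 9 dx = 27.
  Sum: 8748 − 6561/2 + 2187/7 − 972 − 1944/5 + 243/2 + 36 + 54 + 27 = 163017/35.
  ∫_0^3 u'(x)^2 dx = ∫_0^3 (64*x^6 - 48*x^5 + 9*x^4 - 32*x^3 + 12*x^2 + 4) dx. Term by term:
    ∫_0^3 64*x^6 dx = 139968/7;  ∫_0^3 -48*x^5 dx = -5832;  ∫_0^3 9*x^4 dx = 2187/5;
    ∫_0^3 -32*x^3 dx = -648;  ∫_0^3 12*x^2 dx = 108;  ∫_0^3 4 dx = 12.
  Sum: 139968/7 − 5832 + 2187/5 − 648 + 108 + 12 = 492549/35.
Adding: ||u||_{H^1}^2 = 163017/35 + 492549/35 = 655566/35.


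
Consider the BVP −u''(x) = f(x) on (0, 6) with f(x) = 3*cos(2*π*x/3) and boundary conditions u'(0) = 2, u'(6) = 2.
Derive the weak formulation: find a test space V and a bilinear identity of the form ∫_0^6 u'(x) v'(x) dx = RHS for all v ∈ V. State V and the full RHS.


V = H^1(0, 6) (v unrestricted at boundary; u is determined up to an additive constant); weak form: ∫_0^6 u'v' dx = ∫_0^6 (3*cos(2*π*x/3)) v dx + 2·v(6) − 2·v(0) for all v ∈ V.

Multiply both sides by a test function v and integrate from 0 to 6:
  ∫_0^6 −u''(x) v(x) dx = ∫_0^6 f(x) v(x) dx.
Integrate the LHS by parts once:
  ∫_0^6 −u'' v dx = −[u'(x) v(x)]_0^6 + ∫_0^6 u'(x) v'(x) dx.
Thus ∫_0^6 u'(x) v'(x) dx = ∫_0^6 f(x) v(x) dx + [u'(x) v(x)]_0^6.
Choose V so that boundary terms are either known or forced to vanish.
u has inhomogeneous Neumann u'(0) = 2, u'(6) = 2. [u' v]_0^6 = (2)·v(6) − (2)·v(0) = 2·v(6) − 2·v(0). Take V = H^1(0, 6); boundary term becomes part of RHS.
Weak formulation: find u (satisfying any essential BC) such that ∫_0^6 u'(x) v'(x) dx = ∫_0^6 f v dx + 2·v(6) − 2·v(0) for all v ∈ V (Neumann data are natural BCs: they enter the RHS as boundary terms).
Substituting f(x) = 3*cos(2*π*x/3), the right-hand side is ∫_0^6 (3*cos(2*π*x/3)) v dx + 2·v(6) − 2·v(0).
Compatibility check (pure Neumann): taking v ≡ 1 ∈ V gives 0 = ∫_0^6 f dx + (2) − (2), i.e. ∫_0^6 f dx must equal u'(0) − u'(6) = 0. Indeed ∫_0^6 (3*cos(2*π*x/3)) dx = 0, so the data are compatible. The solution is then unique only up to an additive constant (fix it e.g. by requiring ∫_0^6 u dx = 0).


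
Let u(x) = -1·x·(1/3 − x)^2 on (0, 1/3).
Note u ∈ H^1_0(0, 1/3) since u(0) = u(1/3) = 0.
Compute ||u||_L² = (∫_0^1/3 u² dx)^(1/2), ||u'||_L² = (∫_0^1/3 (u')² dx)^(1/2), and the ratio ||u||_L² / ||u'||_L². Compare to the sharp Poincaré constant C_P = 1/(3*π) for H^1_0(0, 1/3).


||u||_L² / ||u'||_L² = sqrt(14)/42 < C_P = 1/(3*π).

u(x) = -1·x·(1/3 − x)^2, so u'(x) = (1 - 9*x)*(3*x - 1)/9.
u(x) = -1·x·(1/3 − x)^2 vanishes at x = 0 and x = 1/3, so u ∈ H^1_0(0, 1/3). Differentiate via the product rule and integrate the resulting polynomials term by term.
  ∫_0^1/3 u² dx = ∫_0^1/3 (x^6 - 4*x^5/3 + 2*x^4/3 - 4*x^3/27 + x^2/81) dx. Term by term:
    ∫_0^1/3 x^6 dx = 1/15309;  ∫_0^1/3 -4*x^5/3 dx = -2/6561;  ∫_0^1/3 2*x^4/3 dx = 2/3645;
    ∫_0^1/3 -4*x^3/27 dx = -1/2187;  ∫_0^1/3 x^2/81 dx = 1/6561.
  Sum: 1/15309 − 2/6561 + 2/3645 − 1/2187 + 1/6561 = 1/229635.
  ∫_0^1/3 (u')² dx = ∫_0^1/3 (9*x^4 - 8*x^3 + 22*x^2/9 - 8*x/27 + 1/81) dx. Term by term:
    ∫_0^1/3 9*x^4 dx = 1/135;  ∫_0^1/3 -8*x^3 dx = -2/81;  ∫_0^1/3 22*x^2/9 dx = 22/729;
    ∫_0^1/3 -8*x/27 dx = -4/243;  ∫_0^1/3 1/81 dx = 1/243.
  Sum: 1/135 − 2/81 + 22/729 − 4/243 + 1/243 = 2/3645.
∫_0^1/3 u² dx = 1/229635, so ||u||_L² = sqrt(35)/2835.
∫_0^1/3 (u')² dx = 2/3645, so ||u'||_L² = sqrt(10)/135.
Ratio ||u||_L² / ||u'||_L² = sqrt(14)/42.
Sharp Poincaré constant on H^1_0(0, 1/3) is C_P = L/π = 1/(3*π), achieved by sin(3*π·x).
A polynomial bump cannot attain the sharp Poincaré constant (only the first sine eigenfunction does), so the ratio is strictly less than C_P, consistent with ||u||_L² ≤ C_P ||u'||_L².


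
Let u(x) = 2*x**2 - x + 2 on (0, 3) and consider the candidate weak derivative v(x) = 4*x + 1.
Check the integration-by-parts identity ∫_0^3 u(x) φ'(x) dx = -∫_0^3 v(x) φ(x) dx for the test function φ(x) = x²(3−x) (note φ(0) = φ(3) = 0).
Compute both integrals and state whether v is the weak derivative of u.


LHS = -837/20, RHS = -1107/20. No, v is not the weak derivative of u.

u(x) = 2*x**2 - x + 2, classical derivative u'(x) = 4*x - 1.
φ(x) = x²(3−x), so φ'(x) = 3*x*(2 - x).
Note φ(0) = φ(3) = 0, so the boundary term u·φ vanishes.
LHS = ∫_0^3 u(x) φ'(x) dx = ∫_0^3 (-6*x^4 + 15*x^3 - 12*x^2 + 12*x) dx. Term by term:
  ∫_0^3 -6*x^4 dx = -1458/5;  ∫_0^3 15*x^3 dx = 1215/4;  ∫_0^3 -12*x^2 dx = -108;
  ∫_0^3 12*x dx = 54.
Sum: -1458/5 + 1215/4 − 108 + 54 = -837/20.
So LHS = -837/20.
∫_0^3 v(x) φ(x) dx = ∫_0^3 (-4*x^4 + 11*x^3 + 3*x^2) dx. Term by term:
  ∫_0^3 -4*x^4 dx = -972/5;  ∫_0^3 11*x^3 dx = 891/4;  ∫_0^3 3*x^2 dx = 27.
Sum: -972/5 + 891/4 + 27 = 1107/20.
So RHS = -∫_0^3 v(x) φ(x) dx = -1107/20.
LHS − RHS = 27/2 ≠ 0, so the identity fails.
(For a valid weak derivative the identity must hold for EVERY test function, in particular this one. The failure shows v is NOT the weak derivative of u.)
Correct weak derivative would be u'(x) = 4*x - 1.


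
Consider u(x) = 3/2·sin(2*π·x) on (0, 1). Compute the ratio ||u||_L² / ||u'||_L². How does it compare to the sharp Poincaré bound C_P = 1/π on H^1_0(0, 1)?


||u||_L² / ||u'||_L² = 1/(2*π) < C_P = 1/π.

u(x) = 3/2·sin(2*π·x), so u'(x) = 3*π*cos(2*π*x).
Writing u(x) = A·sin(kπx/L) with A = 3/2 and k = 2, use ∫_0^L sin²(kπx/L) dx = L/2 and ∫_0^L cos²(kπx/L) dx = L/2.
u² = 9/4·sin²(2*π·x) and (u')² = 9*π^2·cos²(2*π·x), and each of sin², cos² integrates to L/2 = 1/2 over (0, 1).
∫_0^1 u² dx = 9/8, so ||u||_L² = 3*sqrt(2)/4.
∫_0^1 (u')² dx = 9*π^2/2, so ||u'||_L² = 3*sqrt(2)*π/2.
Ratio ||u||_L² / ||u'||_L² = 1/(2*π).
Sharp Poincaré constant on H^1_0(0, 1) is C_P = L/π = 1/π, achieved by sin(π·x).
This is the k = 2 harmonic; the ratio L/(kπ) is strictly less than C_P = L/π, consistent with the sharp inequality ||u||_L² ≤ C_P ||u'||_L².


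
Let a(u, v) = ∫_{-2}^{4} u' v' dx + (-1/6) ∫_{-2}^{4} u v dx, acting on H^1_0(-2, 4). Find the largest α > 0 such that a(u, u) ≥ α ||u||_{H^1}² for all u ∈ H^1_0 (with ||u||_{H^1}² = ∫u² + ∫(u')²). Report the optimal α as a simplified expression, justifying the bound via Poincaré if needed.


α = (-6 + π^2)/(π^2 + 36)

Coercivity of a(·,·) on H^1_0(-2, 4) means a(u, u) ≥ α ||u||_{H^1}² for every u ∈ H^1_0.
The interval has length L = 6, and Poincaré/coercivity depend only on L. Here a(u, u) = ∫(u')² + (-1/6)·∫u².
Here c = -1/6 < 0 with |c| < (π/L)² = π^2/36, so coercivity still holds. The condition a(u,u) ≥ α||u||_{H^1}² reads (1−α)∫(u')² ≥ (α−c)∫u². Any admissible α is ≤ 1 (rapidly oscillating u have ∫u²/∫(u')² → 0), and α = 1 would force 0 ≥ (1−c)∫u², impossible since c < 1; so 1−α > 0. By the sharp Poincaré inequality on H^1_0 of an interval of length L, ∫(u')² ≥ (π/L)²∫u² with equality for the first sine mode sin(π(x−x₀)/L) (x₀ the left endpoint), so the inequality holds for all u iff (1−α)(π/L)² ≥ α − c, i.e. α ≤ ((π/L)² + c)/((π/L)² + 1) = (1 + c(L/π)²)/(1 + (L/π)²). (Direct route, valid since c ≤ 0: Poincaré gives c∫u² ≥ c(L/π)²∫(u')², so a(u,u) ≥ (1 + c(L/π)²)∫(u')², while ||u||_{H^1}² ≤ (1 + (L/π)²)∫(u')²; dividing yields the same α.) With (π/L)² = π^2/36 and c = -1/6, the largest admissible constant is α = ((π/L)² + c)/((π/L)² + 1).
Simplifying, α = (-6 + π^2)/(π^2 + 36).
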